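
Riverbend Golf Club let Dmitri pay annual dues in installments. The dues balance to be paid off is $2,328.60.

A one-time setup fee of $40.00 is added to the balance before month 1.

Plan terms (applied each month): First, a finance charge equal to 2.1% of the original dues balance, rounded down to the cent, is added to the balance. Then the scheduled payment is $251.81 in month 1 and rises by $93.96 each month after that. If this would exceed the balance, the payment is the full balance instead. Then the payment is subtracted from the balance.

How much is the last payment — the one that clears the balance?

# | Opening | Interest | Payment | End bal
1 | $2,368.60 | $48.90 | $251.81 | $2,165.69
2 | $2,165.69 | $48.90 | $345.77 | $1,868.82
3 | $1,868.82 | $48.90 | $439.73 | $1,477.99
4 | $1,477.99 | $48.90 | $533.69 | $993.20
5 | $993.20 | $48.90 | $627.65 | $414.45
6 | $414.45 | $48.90 | $463.35 | $0.00

$463.35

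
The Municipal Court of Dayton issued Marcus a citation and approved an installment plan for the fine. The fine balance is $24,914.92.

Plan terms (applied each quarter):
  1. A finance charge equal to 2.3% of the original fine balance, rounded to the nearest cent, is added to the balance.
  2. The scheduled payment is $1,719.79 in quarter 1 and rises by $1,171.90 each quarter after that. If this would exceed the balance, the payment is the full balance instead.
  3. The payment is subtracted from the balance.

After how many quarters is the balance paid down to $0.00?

7

Quarter 1: opening $24,914.92; interest $573.04 → $25,487.96; payment $1,719.79; balance $23,768.17
Quarter 2: opening $23,768.17; interest $573.04 → $24,341.21; payment $2,891.69; balance $21,449.52
Quarter 3: opening $21,449.52; interest $573.04 → $22,022.56; payment $4,063.59; balance $17,958.97
Quarter 4: opening $17,958.97; interest $573.04 → $18,532.01; payment $5,235.49; balance $13,296.52
Quarter 5: opening $13,296.52; interest $573.04 → $13,869.56; payment $6,407.39; balance $7,462.17
Quarter 6: opening $7,462.17; interest $573.04 → $8,035.21; payment $7,579.29; balance $455.92
Quarter 7: opening $455.92; interest $573.04 → $1,028.96; payment $1,028.96; balance $0.00
Balance reaches $0.00 in quarter 7.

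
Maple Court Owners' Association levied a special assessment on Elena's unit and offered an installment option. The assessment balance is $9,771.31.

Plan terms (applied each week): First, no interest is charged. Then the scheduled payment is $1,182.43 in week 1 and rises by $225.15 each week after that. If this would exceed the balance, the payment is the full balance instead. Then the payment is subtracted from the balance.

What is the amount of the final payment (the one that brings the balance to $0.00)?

$1,607.66

Week 1: $9,771.31 − $1,182.43 → $8,588.88
Week 2: $8,588.88 − $1,407.58 → $7,181.30
Week 3: $7,181.30 − $1,632.73 → $5,548.57
Week 4: $5,548.57 − $1,857.88 → $3,690.69
Week 5: $3,690.69 − $2,083.03 → $1,607.66
Week 6: $1,607.66 − $1,607.66 → $0.00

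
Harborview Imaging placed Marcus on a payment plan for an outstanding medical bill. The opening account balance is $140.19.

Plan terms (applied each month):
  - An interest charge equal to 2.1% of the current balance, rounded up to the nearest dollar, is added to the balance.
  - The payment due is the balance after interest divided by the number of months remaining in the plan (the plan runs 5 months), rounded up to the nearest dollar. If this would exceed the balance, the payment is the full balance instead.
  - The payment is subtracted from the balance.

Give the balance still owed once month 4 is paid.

# | Opening | Interest | Payment | End bal
1 | $140.19 | $3.00 | $29.00 | $114.19
2 | $114.19 | $3.00 | $30.00 | $87.19
3 | $87.19 | $2.00 | $30.00 | $59.19
4 | $59.19 | $2.00 | $31.00 | $30.19

$30.19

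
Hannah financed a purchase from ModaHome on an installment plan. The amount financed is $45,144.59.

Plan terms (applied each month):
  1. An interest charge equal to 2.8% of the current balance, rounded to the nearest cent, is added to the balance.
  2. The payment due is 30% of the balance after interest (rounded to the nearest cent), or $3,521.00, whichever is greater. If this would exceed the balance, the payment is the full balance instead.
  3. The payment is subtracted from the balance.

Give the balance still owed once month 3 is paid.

$16,822.06

Month 1: $45,144.59 +$1,264.05 interest = $46,408.64; pay $13,922.59 → $32,486.05
Month 2: $32,486.05 +$909.61 interest = $33,395.66; pay $10,018.70 → $23,376.96
Month 3: $23,376.96 +$654.55 interest = $24,031.51; pay $7,209.45 → $16,822.06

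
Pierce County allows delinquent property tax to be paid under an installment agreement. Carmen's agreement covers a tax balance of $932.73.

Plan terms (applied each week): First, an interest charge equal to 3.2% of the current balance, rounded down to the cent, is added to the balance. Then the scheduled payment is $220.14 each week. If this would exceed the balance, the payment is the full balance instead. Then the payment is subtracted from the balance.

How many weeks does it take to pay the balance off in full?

# | Opening | Interest | Payment | End bal
1 | $932.73 | $29.84 | $220.14 | $742.43
2 | $742.43 | $23.75 | $220.14 | $546.04
3 | $546.04 | $17.47 | $220.14 | $343.37
4 | $343.37 | $10.98 | $220.14 | $134.21
5 | $134.21 | $4.29 | $138.50 | $0.00
Balance reaches $0.00 in week 5.

5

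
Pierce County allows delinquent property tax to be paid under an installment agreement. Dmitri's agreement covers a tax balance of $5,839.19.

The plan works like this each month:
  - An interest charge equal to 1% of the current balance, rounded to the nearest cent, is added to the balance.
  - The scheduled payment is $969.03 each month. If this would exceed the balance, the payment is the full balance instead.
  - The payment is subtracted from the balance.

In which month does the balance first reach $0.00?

Month 1: $5,839.19 +$58.39 interest = $5,897.58; pay $969.03 → $4,928.55
Month 2: $4,928.55 +$49.29 interest = $4,977.84; pay $969.03 → $4,008.81
Month 3: $4,008.81 +$40.09 interest = $4,048.90; pay $969.03 → $3,079.87
Month 4: $3,079.87 +$30.80 interest = $3,110.67; pay $969.03 → $2,141.64
Month 5: $2,141.64 +$21.42 interest = $2,163.06; pay $969.03 → $1,194.03
Month 6: $1,194.03 +$11.94 interest = $1,205.97; pay $969.03 → $236.94
Month 7: $236.94 +$2.37 interest = $239.31; pay $239.31 → $0.00
Balance reaches $0.00 in month 7.

7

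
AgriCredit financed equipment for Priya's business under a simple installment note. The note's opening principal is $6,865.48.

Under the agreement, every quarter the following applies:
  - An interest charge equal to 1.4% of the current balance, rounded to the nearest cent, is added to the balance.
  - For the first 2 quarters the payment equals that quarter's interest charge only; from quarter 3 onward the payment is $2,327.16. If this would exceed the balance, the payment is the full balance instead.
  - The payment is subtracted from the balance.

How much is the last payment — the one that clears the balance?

# | Opening | Interest | Payment | End bal
1 | $6,865.48 | $96.12 | $96.12 | $6,865.48
2 | $6,865.48 | $96.12 | $96.12 | $6,865.48
3 | $6,865.48 | $96.12 | $2,327.16 | $4,634.44
4 | $4,634.44 | $64.88 | $2,327.16 | $2,372.16
5 | $2,372.16 | $33.21 | $2,327.16 | $78.21
6 | $78.21 | $1.09 | $79.30 | $0.00

$79.30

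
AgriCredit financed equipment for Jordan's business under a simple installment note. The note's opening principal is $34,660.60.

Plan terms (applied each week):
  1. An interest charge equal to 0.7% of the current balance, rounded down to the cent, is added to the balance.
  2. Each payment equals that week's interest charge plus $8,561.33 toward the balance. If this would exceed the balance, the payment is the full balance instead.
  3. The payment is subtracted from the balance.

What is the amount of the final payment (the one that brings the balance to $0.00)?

$418.18

Week 1: $34,660.60 +$242.62 interest = $34,903.22; pay $8,803.95 → $26,099.27
Week 2: $26,099.27 +$182.69 interest = $26,281.96; pay $8,744.02 → $17,537.94
Week 3: $17,537.94 +$122.76 interest = $17,660.70; pay $8,684.09 → $8,976.61
Week 4: $8,976.61 +$62.83 interest = $9,039.44; pay $8,624.16 → $415.28
Week 5: $415.28 +$2.90 interest = $418.18; pay $418.18 → $0.00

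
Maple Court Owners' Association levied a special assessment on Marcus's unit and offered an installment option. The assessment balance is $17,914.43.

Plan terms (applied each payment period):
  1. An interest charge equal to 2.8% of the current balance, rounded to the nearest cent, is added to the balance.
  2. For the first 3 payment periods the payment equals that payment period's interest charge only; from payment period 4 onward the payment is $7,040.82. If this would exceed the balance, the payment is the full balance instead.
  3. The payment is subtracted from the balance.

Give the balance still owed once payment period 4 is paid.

$11,375.21

Payment period 1: opening $17,914.43; interest $501.60 → $18,416.03; payment $501.60; balance $17,914.43
Payment period 2: opening $17,914.43; interest $501.60 → $18,416.03; payment $501.60; balance $17,914.43
Payment period 3: opening $17,914.43; interest $501.60 → $18,416.03; payment $501.60; balance $17,914.43
Payment period 4: opening $17,914.43; interest $501.60 → $18,416.03; payment $7,040.82; balance $11,375.21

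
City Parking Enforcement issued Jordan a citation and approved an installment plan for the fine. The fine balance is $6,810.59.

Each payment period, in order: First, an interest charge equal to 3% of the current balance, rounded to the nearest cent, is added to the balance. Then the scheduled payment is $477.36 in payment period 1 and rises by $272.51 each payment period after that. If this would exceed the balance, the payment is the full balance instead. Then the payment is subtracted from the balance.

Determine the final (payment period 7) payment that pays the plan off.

$813.26

# | Opening | Interest | Payment | End bal
1 | $6,810.59 | $204.32 | $477.36 | $6,537.55
2 | $6,537.55 | $196.13 | $749.87 | $5,983.81
3 | $5,983.81 | $179.51 | $1,022.38 | $5,140.94
4 | $5,140.94 | $154.23 | $1,294.89 | $4,000.28
5 | $4,000.28 | $120.01 | $1,567.40 | $2,552.89
6 | $2,552.89 | $76.59 | $1,839.91 | $789.57
7 | $789.57 | $23.69 | $813.26 | $0.00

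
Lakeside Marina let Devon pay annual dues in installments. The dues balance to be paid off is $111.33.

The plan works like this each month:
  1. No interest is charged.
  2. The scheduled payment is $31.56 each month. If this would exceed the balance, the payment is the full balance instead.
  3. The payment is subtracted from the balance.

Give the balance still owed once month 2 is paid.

$48.21

Month 1: opening $111.33; payment $31.56; balance $79.77
Month 2: opening $79.77; payment $31.56; balance $48.21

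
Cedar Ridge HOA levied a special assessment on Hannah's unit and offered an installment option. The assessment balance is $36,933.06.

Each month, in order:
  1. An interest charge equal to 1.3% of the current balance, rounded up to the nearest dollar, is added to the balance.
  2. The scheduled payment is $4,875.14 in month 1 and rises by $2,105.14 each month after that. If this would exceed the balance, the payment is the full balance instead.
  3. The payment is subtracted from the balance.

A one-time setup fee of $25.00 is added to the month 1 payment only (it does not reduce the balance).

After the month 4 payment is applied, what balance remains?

$6,269.66

Month 1: opening $36,933.06; interest $481.00 → $37,414.06; payment $4,875.14 (+ $25.00 fee); balance $32,538.92
Month 2: opening $32,538.92; interest $424.00 → $32,962.92; payment $6,980.28; balance $25,982.64
Month 3: opening $25,982.64; interest $338.00 → $26,320.64; payment $9,085.42; balance $17,235.22
Month 4: opening $17,235.22; interest $225.00 → $17,460.22; payment $11,190.56; balance $6,269.66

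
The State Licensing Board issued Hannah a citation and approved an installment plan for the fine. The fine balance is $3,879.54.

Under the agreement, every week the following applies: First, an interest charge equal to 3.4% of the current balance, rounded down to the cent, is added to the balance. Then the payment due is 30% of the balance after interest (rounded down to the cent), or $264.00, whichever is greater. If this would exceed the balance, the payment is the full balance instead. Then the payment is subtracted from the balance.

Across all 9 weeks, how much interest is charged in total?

$437.85

Week 1: $3,879.54 +$131.90 interest = $4,011.44; pay $1,203.43 → $2,808.01
Week 2: $2,808.01 +$95.47 interest = $2,903.48; pay $871.04 → $2,032.44
Week 3: $2,032.44 +$69.10 interest = $2,101.54; pay $630.46 → $1,471.08
Week 4: $1,471.08 +$50.01 interest = $1,521.09; pay $456.32 → $1,064.77
Week 5: $1,064.77 +$36.20 interest = $1,100.97; pay $330.29 → $770.68
Week 6: $770.68 +$26.20 interest = $796.88; pay $264.00 → $532.88
Week 7: $532.88 +$18.11 interest = $550.99; pay $264.00 → $286.99
Week 8: $286.99 +$9.75 interest = $296.74; pay $264.00 → $32.74
Week 9: $32.74 +$1.11 interest = $33.85; pay $33.85 → $0.00
Total interest: $131.90 + $95.47 + $69.10 + $50.01 + $36.20 + $26.20 + $18.11 + $9.75 + $1.11 = $437.85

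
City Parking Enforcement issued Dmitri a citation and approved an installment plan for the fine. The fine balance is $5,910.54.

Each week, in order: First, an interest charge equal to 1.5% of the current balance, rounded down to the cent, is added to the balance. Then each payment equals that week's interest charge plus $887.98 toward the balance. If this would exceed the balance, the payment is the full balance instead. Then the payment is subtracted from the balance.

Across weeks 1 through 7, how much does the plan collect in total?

$6,251.37

Week 1: opening $5,910.54; interest $88.65 → $5,999.19; payment $976.63; balance $5,022.56
Week 2: opening $5,022.56; interest $75.33 → $5,097.89; payment $963.31; balance $4,134.58
Week 3: opening $4,134.58; interest $62.01 → $4,196.59; payment $949.99; balance $3,246.60
Week 4: opening $3,246.60; interest $48.69 → $3,295.29; payment $936.67; balance $2,358.62
Week 5: opening $2,358.62; interest $35.37 → $2,393.99; payment $923.35; balance $1,470.64
Week 6: opening $1,470.64; interest $22.05 → $1,492.69; payment $910.03; balance $582.66
Week 7: opening $582.66; interest $8.73 → $591.39; payment $591.39; balance $0.00
Total paid: $6,251.37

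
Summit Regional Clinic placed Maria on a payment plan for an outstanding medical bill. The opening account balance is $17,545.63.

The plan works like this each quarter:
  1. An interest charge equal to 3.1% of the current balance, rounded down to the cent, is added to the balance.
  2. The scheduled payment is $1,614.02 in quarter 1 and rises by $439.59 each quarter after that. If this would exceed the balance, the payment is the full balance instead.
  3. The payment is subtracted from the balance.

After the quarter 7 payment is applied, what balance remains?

# | Opening | Interest | Payment | End bal
1 | $17,545.63 | $543.91 | $1,614.02 | $16,475.52
2 | $16,475.52 | $510.74 | $2,053.61 | $14,932.65
3 | $14,932.65 | $462.91 | $2,493.20 | $12,902.36
4 | $12,902.36 | $399.97 | $2,932.79 | $10,369.54
5 | $10,369.54 | $321.45 | $3,372.38 | $7,318.61
6 | $7,318.61 | $226.87 | $3,811.97 | $3,733.51
7 | $3,733.51 | $115.73 | $3,849.24 | $0.00

$0.00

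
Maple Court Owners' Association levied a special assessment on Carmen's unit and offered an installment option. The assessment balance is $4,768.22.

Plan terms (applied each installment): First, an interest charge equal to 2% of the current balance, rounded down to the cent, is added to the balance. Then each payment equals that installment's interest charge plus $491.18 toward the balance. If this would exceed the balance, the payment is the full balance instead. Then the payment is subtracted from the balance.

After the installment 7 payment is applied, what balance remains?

$1,329.96

Installment 1: opening $4,768.22; interest $95.36 → $4,863.58; payment $586.54; balance $4,277.04
Installment 2: opening $4,277.04; interest $85.54 → $4,362.58; payment $576.72; balance $3,785.86
Installment 3: opening $3,785.86; interest $75.71 → $3,861.57; payment $566.89; balance $3,294.68
Installment 4: opening $3,294.68; interest $65.89 → $3,360.57; payment $557.07; balance $2,803.50
Installment 5: opening $2,803.50; interest $56.07 → $2,859.57; payment $547.25; balance $2,312.32
Installment 6: opening $2,312.32; interest $46.24 → $2,358.56; payment $537.42; balance $1,821.14
Installment 7: opening $1,821.14; interest $36.42 → $1,857.56; payment $527.60; balance $1,329.96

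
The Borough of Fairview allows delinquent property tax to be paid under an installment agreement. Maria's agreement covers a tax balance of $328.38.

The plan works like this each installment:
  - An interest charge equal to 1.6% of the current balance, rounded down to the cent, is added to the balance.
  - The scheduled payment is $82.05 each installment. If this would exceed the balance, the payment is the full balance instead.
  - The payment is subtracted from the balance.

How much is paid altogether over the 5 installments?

$342.13

Installment 1: opening $328.38; interest $5.25 → $333.63; payment $82.05; balance $251.58
Installment 2: opening $251.58; interest $4.02 → $255.60; payment $82.05; balance $173.55
Installment 3: opening $173.55; interest $2.77 → $176.32; payment $82.05; balance $94.27
Installment 4: opening $94.27; interest $1.50 → $95.77; payment $82.05; balance $13.72
Installment 5: opening $13.72; interest $0.21 → $13.93; payment $13.93; balance $0.00
Total paid: $342.13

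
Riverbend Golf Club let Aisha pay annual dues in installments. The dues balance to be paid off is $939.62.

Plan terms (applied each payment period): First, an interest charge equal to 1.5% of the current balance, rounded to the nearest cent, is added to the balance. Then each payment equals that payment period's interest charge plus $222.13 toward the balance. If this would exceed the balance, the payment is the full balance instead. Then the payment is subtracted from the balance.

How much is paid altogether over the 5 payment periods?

$976.77

# | Opening | Interest | Payment | End bal
1 | $939.62 | $14.09 | $236.22 | $717.49
2 | $717.49 | $10.76 | $232.89 | $495.36
3 | $495.36 | $7.43 | $229.56 | $273.23
4 | $273.23 | $4.10 | $226.23 | $51.10
5 | $51.10 | $0.77 | $51.87 | $0.00
Total paid: $976.77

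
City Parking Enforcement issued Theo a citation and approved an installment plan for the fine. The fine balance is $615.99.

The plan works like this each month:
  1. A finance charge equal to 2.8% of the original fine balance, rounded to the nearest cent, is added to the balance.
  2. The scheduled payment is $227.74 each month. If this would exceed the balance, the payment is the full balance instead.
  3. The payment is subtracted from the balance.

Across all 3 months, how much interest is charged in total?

# | Opening | Interest | Payment | End bal
1 | $615.99 | $17.25 | $227.74 | $405.50
2 | $405.50 | $17.25 | $227.74 | $195.01
3 | $195.01 | $17.25 | $212.26 | $0.00
Total interest: $17.25 + $17.25 + $17.25 = $51.75

$51.75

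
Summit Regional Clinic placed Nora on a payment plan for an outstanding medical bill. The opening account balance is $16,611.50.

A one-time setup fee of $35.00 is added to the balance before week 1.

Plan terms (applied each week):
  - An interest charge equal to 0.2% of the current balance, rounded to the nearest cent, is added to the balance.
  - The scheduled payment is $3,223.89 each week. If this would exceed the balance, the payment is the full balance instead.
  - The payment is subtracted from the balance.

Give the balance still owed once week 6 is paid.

$0.00

Week 1: $16,646.50 +$33.29 interest = $16,679.79; pay $3,223.89 → $13,455.90
Week 2: $13,455.90 +$26.91 interest = $13,482.81; pay $3,223.89 → $10,258.92
Week 3: $10,258.92 +$20.52 interest = $10,279.44; pay $3,223.89 → $7,055.55
Week 4: $7,055.55 +$14.11 interest = $7,069.66; pay $3,223.89 → $3,845.77
Week 5: $3,845.77 +$7.69 interest = $3,853.46; pay $3,223.89 → $629.57
Week 6: $629.57 +$1.26 interest = $630.83; pay $630.83 → $0.00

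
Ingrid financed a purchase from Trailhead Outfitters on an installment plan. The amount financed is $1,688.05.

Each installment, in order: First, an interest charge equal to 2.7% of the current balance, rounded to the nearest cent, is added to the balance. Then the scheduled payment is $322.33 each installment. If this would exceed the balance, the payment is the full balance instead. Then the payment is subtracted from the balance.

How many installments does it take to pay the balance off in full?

6

Installment 1: opening $1,688.05; interest $45.58 → $1,733.63; payment $322.33; balance $1,411.30
Installment 2: opening $1,411.30; interest $38.11 → $1,449.41; payment $322.33; balance $1,127.08
Installment 3: opening $1,127.08; interest $30.43 → $1,157.51; payment $322.33; balance $835.18
Installment 4: opening $835.18; interest $22.55 → $857.73; payment $322.33; balance $535.40
Installment 5: opening $535.40; interest $14.46 → $549.86; payment $322.33; balance $227.53
Installment 6: opening $227.53; interest $6.14 → $233.67; payment $233.67; balance $0.00
Balance reaches $0.00 in installment 6.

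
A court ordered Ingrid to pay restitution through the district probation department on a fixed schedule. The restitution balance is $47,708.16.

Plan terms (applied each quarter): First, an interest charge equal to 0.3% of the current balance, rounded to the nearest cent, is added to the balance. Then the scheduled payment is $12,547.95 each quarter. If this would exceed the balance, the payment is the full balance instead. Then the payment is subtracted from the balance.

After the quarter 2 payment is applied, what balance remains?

$22,861.29

Quarter 1: $47,708.16 +$143.12 interest = $47,851.28; pay $12,547.95 → $35,303.33
Quarter 2: $35,303.33 +$105.91 interest = $35,409.24; pay $12,547.95 → $22,861.29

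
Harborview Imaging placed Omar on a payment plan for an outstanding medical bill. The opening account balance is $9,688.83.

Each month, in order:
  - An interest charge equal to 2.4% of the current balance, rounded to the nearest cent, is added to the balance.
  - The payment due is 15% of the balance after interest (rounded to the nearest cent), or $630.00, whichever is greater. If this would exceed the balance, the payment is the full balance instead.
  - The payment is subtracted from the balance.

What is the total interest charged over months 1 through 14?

$1,446.86

Month 1: $9,688.83 +$232.53 interest = $9,921.36; pay $1,488.20 → $8,433.16
Month 2: $8,433.16 +$202.40 interest = $8,635.56; pay $1,295.33 → $7,340.23
Month 3: $7,340.23 +$176.17 interest = $7,516.40; pay $1,127.46 → $6,388.94
Month 4: $6,388.94 +$153.33 interest = $6,542.27; pay $981.34 → $5,560.93
Month 5: $5,560.93 +$133.46 interest = $5,694.39; pay $854.16 → $4,840.23
Month 6: $4,840.23 +$116.17 interest = $4,956.40; pay $743.46 → $4,212.94
Month 7: $4,212.94 +$101.11 interest = $4,314.05; pay $647.11 → $3,666.94
Month 8: $3,666.94 +$88.01 interest = $3,754.95; pay $630.00 → $3,124.95
Month 9: $3,124.95 +$75.00 interest = $3,199.95; pay $630.00 → $2,569.95
Month 10: $2,569.95 +$61.68 interest = $2,631.63; pay $630.00 → $2,001.63
Month 11: $2,001.63 +$48.04 interest = $2,049.67; pay $630.00 → $1,419.67
Month 12: $1,419.67 +$34.07 interest = $1,453.74; pay $630.00 → $823.74
Month 13: $823.74 +$19.77 interest = $843.51; pay $630.00 → $213.51
Month 14: $213.51 +$5.12 interest = $218.63; pay $218.63 → $0.00
Total interest: $232.53 + $202.40 + $176.17 + $153.33 + $133.46 + $116.17 + $101.11 + $88.01 + $75.00 + $61.68 + $48.04 + $34.07 + $19.77 + $5.12 = $1,446.86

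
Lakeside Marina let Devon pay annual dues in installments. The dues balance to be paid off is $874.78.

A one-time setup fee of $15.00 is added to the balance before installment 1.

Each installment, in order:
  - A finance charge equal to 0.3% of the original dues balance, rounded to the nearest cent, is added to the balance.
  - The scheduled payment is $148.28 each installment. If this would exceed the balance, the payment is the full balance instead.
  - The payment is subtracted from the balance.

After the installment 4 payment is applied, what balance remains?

$307.14

Installment 1: $889.78 +$2.62 interest = $892.40; pay $148.28 → $744.12
Installment 2: $744.12 +$2.62 interest = $746.74; pay $148.28 → $598.46
Installment 3: $598.46 +$2.62 interest = $601.08; pay $148.28 → $452.80
Installment 4: $452.80 +$2.62 interest = $455.42; pay $148.28 → $307.14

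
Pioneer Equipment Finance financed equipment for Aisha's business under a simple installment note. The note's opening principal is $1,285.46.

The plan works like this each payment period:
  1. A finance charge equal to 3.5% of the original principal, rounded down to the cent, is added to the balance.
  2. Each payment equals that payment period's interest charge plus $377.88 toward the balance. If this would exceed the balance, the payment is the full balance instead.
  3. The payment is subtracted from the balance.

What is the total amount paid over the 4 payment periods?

$1,465.42

# | Opening | Interest | Payment | End bal
1 | $1,285.46 | $44.99 | $422.87 | $907.58
2 | $907.58 | $44.99 | $422.87 | $529.70
3 | $529.70 | $44.99 | $422.87 | $151.82
4 | $151.82 | $44.99 | $196.81 | $0.00
Total paid: $1,465.42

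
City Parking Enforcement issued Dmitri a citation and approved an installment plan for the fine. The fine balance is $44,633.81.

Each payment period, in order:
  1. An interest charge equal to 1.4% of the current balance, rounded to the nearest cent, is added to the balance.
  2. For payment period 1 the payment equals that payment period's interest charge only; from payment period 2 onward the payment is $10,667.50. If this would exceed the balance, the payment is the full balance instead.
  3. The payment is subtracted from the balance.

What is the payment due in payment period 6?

$3,662.39

Payment period 1: opening $44,633.81; interest $624.87 → $45,258.68; payment $624.87; balance $44,633.81
Payment period 2: opening $44,633.81; interest $624.87 → $45,258.68; payment $10,667.50; balance $34,591.18
Payment period 3: opening $34,591.18; interest $484.28 → $35,075.46; payment $10,667.50; balance $24,407.96
Payment period 4: opening $24,407.96; interest $341.71 → $24,749.67; payment $10,667.50; balance $14,082.17
Payment period 5: opening $14,082.17; interest $197.15 → $14,279.32; payment $10,667.50; balance $3,611.82
Payment period 6: opening $3,611.82; interest $50.57 → $3,662.39; payment $3,662.39; balance $0.00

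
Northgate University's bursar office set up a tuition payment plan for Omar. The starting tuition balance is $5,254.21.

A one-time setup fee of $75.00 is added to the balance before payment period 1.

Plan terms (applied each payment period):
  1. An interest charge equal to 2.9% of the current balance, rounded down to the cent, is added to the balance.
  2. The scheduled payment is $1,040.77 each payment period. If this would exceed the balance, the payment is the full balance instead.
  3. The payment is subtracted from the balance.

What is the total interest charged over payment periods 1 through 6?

# | Opening | Interest | Payment | End bal
1 | $5,329.21 | $154.54 | $1,040.77 | $4,442.98
2 | $4,442.98 | $128.84 | $1,040.77 | $3,531.05
3 | $3,531.05 | $102.40 | $1,040.77 | $2,592.68
4 | $2,592.68 | $75.18 | $1,040.77 | $1,627.09
5 | $1,627.09 | $47.18 | $1,040.77 | $633.50
6 | $633.50 | $18.37 | $651.87 | $0.00
Total interest: $154.54 + $128.84 + $102.40 + $75.18 + $47.18 + $18.37 = $526.51

$526.51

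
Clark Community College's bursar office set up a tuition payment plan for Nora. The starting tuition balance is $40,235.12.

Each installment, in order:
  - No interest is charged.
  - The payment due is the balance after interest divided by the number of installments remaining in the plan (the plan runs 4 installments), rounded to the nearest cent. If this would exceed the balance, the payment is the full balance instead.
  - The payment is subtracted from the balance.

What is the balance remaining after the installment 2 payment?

Installment 1: opening $40,235.12; payment $10,058.78; balance $30,176.34
Installment 2: opening $30,176.34; payment $10,058.78; balance $20,117.56

$20,117.56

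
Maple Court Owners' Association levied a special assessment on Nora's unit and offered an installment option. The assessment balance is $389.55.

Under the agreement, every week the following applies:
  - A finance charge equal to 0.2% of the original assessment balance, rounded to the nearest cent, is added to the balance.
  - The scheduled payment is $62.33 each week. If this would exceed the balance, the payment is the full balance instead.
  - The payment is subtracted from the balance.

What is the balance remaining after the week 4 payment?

$143.35

Week 1: opening $389.55; interest $0.78 → $390.33; payment $62.33; balance $328.00
Week 2: opening $328.00; interest $0.78 → $328.78; payment $62.33; balance $266.45
Week 3: opening $266.45; interest $0.78 → $267.23; payment $62.33; balance $204.90
Week 4: opening $204.90; interest $0.78 → $205.68; payment $62.33; balance $143.35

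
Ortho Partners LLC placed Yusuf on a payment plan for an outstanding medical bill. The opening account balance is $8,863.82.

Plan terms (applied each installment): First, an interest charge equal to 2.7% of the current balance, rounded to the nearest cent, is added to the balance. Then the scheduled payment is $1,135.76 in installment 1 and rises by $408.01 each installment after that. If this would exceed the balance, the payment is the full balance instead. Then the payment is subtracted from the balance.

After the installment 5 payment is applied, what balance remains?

Installment 1: opening $8,863.82; interest $239.32 → $9,103.14; payment $1,135.76; balance $7,967.38
Installment 2: opening $7,967.38; interest $215.12 → $8,182.50; payment $1,543.77; balance $6,638.73
Installment 3: opening $6,638.73; interest $179.25 → $6,817.98; payment $1,951.78; balance $4,866.20
Installment 4: opening $4,866.20; interest $131.39 → $4,997.59; payment $2,359.79; balance $2,637.80
Installment 5: opening $2,637.80; interest $71.22 → $2,709.02; payment $2,709.02; balance $0.00

$0.00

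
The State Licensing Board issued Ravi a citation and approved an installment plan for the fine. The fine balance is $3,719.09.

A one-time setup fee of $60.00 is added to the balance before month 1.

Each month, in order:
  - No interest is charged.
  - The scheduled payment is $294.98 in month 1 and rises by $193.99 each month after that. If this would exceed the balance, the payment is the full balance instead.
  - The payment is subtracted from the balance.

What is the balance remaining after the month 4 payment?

$1,435.23

Month 1: $3,779.09 − $294.98 → $3,484.11
Month 2: $3,484.11 − $488.97 → $2,995.14
Month 3: $2,995.14 − $682.96 → $2,312.18
Month 4: $2,312.18 − $876.95 → $1,435.23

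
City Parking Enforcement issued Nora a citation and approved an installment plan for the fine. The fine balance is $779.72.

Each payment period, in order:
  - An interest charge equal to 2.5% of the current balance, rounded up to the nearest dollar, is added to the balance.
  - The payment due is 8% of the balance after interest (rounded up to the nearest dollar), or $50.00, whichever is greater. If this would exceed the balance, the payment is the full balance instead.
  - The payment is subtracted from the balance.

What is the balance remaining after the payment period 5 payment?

Payment period 1: opening $779.72; interest $20.00 → $799.72; payment $64.00; balance $735.72
Payment period 2: opening $735.72; interest $19.00 → $754.72; payment $61.00; balance $693.72
Payment period 3: opening $693.72; interest $18.00 → $711.72; payment $57.00; balance $654.72
Payment period 4: opening $654.72; interest $17.00 → $671.72; payment $54.00; balance $617.72
Payment period 5: opening $617.72; interest $16.00 → $633.72; payment $51.00; balance $582.72

$582.72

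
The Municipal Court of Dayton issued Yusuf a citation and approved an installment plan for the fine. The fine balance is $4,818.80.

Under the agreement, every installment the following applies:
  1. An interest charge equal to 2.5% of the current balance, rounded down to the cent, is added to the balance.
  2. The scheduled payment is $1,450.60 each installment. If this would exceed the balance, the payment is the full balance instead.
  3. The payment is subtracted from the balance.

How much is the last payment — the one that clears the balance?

# | Opening | Interest | Payment | End bal
1 | $4,818.80 | $120.47 | $1,450.60 | $3,488.67
2 | $3,488.67 | $87.21 | $1,450.60 | $2,125.28
3 | $2,125.28 | $53.13 | $1,450.60 | $727.81
4 | $727.81 | $18.19 | $746.00 | $0.00

$746.00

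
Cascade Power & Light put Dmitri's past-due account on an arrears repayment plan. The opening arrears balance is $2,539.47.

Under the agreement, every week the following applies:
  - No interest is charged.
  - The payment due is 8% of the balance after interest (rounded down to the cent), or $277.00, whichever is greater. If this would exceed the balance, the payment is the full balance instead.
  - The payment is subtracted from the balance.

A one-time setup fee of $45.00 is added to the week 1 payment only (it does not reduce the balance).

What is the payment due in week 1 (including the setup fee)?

Week 1: opening $2,539.47; payment $277.00 (+ $45.00 fee); balance $2,262.47

$322.00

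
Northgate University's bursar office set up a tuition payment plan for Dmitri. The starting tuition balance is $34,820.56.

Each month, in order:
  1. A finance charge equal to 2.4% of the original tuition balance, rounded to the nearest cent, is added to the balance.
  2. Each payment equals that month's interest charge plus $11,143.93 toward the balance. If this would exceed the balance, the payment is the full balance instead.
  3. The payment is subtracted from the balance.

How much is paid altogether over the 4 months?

$38,163.32

Month 1: opening $34,820.56; interest $835.69 → $35,656.25; payment $11,979.62; balance $23,676.63
Month 2: opening $23,676.63; interest $835.69 → $24,512.32; payment $11,979.62; balance $12,532.70
Month 3: opening $12,532.70; interest $835.69 → $13,368.39; payment $11,979.62; balance $1,388.77
Month 4: opening $1,388.77; interest $835.69 → $2,224.46; payment $2,224.46; balance $0.00
Total paid: $38,163.32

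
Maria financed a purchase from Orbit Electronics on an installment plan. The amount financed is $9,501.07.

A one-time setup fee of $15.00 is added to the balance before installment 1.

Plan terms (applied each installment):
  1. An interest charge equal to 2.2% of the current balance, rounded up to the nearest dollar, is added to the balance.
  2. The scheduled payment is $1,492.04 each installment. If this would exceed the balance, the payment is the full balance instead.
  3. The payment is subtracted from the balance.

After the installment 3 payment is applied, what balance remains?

$5,584.95

Installment 1: $9,516.07 +$210.00 interest = $9,726.07; pay $1,492.04 → $8,234.03
Installment 2: $8,234.03 +$182.00 interest = $8,416.03; pay $1,492.04 → $6,923.99
Installment 3: $6,923.99 +$153.00 interest = $7,076.99; pay $1,492.04 → $5,584.95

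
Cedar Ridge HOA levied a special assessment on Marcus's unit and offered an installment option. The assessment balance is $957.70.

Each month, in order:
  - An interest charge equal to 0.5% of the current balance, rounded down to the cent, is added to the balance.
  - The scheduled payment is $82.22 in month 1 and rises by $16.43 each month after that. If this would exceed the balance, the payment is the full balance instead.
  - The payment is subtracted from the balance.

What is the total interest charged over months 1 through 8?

Month 1: $957.70 +$4.78 interest = $962.48; pay $82.22 → $880.26
Month 2: $880.26 +$4.40 interest = $884.66; pay $98.65 → $786.01
Month 3: $786.01 +$3.93 interest = $789.94; pay $115.08 → $674.86
Month 4: $674.86 +$3.37 interest = $678.23; pay $131.51 → $546.72
Month 5: $546.72 +$2.73 interest = $549.45; pay $147.94 → $401.51
Month 6: $401.51 +$2.00 interest = $403.51; pay $164.37 → $239.14
Month 7: $239.14 +$1.19 interest = $240.33; pay $180.80 → $59.53
Month 8: $59.53 +$0.29 interest = $59.82; pay $59.82 → $0.00
Total interest: $4.78 + $4.40 + $3.93 + $3.37 + $2.73 + $2.00 + $1.19 + $0.29 = $22.69

$22.69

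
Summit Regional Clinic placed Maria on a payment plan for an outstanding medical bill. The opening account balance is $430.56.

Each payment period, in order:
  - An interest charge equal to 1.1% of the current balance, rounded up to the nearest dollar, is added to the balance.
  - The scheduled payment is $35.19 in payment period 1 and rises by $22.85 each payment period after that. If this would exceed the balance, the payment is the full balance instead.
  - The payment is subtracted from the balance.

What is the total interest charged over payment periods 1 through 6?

# | Opening | Interest | Payment | End bal
1 | $430.56 | $5.00 | $35.19 | $400.37
2 | $400.37 | $5.00 | $58.04 | $347.33
3 | $347.33 | $4.00 | $80.89 | $270.44
4 | $270.44 | $3.00 | $103.74 | $169.70
5 | $169.70 | $2.00 | $126.59 | $45.11
6 | $45.11 | $1.00 | $46.11 | $0.00
Total interest: $5.00 + $5.00 + $4.00 + $3.00 + $2.00 + $1.00 = $20.00

$20.00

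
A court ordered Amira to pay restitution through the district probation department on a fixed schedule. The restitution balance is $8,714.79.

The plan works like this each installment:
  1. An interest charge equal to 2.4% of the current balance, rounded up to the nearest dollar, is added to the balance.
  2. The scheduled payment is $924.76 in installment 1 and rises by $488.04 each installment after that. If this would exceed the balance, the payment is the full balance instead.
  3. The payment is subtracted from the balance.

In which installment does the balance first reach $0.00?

5

Installment 1: $8,714.79 +$210.00 interest = $8,924.79; pay $924.76 → $8,000.03
Installment 2: $8,000.03 +$193.00 interest = $8,193.03; pay $1,412.80 → $6,780.23
Installment 3: $6,780.23 +$163.00 interest = $6,943.23; pay $1,900.84 → $5,042.39
Installment 4: $5,042.39 +$122.00 interest = $5,164.39; pay $2,388.88 → $2,775.51
Installment 5: $2,775.51 +$67.00 interest = $2,842.51; pay $2,842.51 → $0.00
Balance reaches $0.00 in installment 5.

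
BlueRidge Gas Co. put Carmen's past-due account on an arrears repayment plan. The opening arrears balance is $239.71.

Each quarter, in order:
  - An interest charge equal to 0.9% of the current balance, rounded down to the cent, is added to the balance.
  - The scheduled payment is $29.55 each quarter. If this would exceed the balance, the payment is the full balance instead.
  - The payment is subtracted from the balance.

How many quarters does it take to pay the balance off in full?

9

Quarter 1: $239.71 +$2.15 interest = $241.86; pay $29.55 → $212.31
Quarter 2: $212.31 +$1.91 interest = $214.22; pay $29.55 → $184.67
Quarter 3: $184.67 +$1.66 interest = $186.33; pay $29.55 → $156.78
Quarter 4: $156.78 +$1.41 interest = $158.19; pay $29.55 → $128.64
Quarter 5: $128.64 +$1.15 interest = $129.79; pay $29.55 → $100.24
Quarter 6: $100.24 +$0.90 interest = $101.14; pay $29.55 → $71.59
Quarter 7: $71.59 +$0.64 interest = $72.23; pay $29.55 → $42.68
Quarter 8: $42.68 +$0.38 interest = $43.06; pay $29.55 → $13.51
Quarter 9: $13.51 +$0.12 interest = $13.63; pay $13.63 → $0.00
Balance reaches $0.00 in quarter 9.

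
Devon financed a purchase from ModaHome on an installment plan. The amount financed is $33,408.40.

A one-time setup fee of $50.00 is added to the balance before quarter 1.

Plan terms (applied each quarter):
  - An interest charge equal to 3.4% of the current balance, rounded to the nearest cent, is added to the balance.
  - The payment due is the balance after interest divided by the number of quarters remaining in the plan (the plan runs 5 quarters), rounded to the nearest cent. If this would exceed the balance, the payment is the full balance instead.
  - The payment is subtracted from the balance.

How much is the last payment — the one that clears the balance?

$7,909.29

Quarter 1: opening $33,458.40; interest $1,137.59 → $34,595.99; payment $6,919.20; balance $27,676.79
Quarter 2: opening $27,676.79; interest $941.01 → $28,617.80; payment $7,154.45; balance $21,463.35
Quarter 3: opening $21,463.35; interest $729.75 → $22,193.10; payment $7,397.70; balance $14,795.40
Quarter 4: opening $14,795.40; interest $503.04 → $15,298.44; payment $7,649.22; balance $7,649.22
Quarter 5: opening $7,649.22; interest $260.07 → $7,909.29; payment $7,909.29; balance $0.00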